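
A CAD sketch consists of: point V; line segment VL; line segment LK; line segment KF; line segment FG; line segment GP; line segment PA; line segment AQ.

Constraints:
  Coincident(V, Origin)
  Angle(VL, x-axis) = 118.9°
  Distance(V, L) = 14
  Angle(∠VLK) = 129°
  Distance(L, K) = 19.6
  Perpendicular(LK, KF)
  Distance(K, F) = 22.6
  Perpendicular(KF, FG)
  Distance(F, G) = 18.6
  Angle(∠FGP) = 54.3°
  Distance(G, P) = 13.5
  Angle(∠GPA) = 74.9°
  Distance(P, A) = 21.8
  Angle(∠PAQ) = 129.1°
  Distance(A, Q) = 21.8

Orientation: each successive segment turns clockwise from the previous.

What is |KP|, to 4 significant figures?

15.82

The perpendicularity gives FG at right angles to KF, so FG runs at -112.1°; with |FG| = 18.6, G = (14.55, 4.680). ∠FGP = 54.3° gives GP at 122.2° from the x-axis; with |GP| = 13.5, P = (7.356, 16.10). Then |KP| = |P − K| = 15.82.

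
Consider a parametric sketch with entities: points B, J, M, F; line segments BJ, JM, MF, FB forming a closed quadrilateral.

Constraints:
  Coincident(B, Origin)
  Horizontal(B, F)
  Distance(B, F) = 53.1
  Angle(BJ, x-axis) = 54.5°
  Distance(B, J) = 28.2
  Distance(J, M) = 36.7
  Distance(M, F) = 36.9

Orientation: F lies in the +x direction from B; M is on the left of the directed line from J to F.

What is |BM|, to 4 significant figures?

62.38

Checks: |JM| = 36.70 ✓; |MF| = 36.90 ✓.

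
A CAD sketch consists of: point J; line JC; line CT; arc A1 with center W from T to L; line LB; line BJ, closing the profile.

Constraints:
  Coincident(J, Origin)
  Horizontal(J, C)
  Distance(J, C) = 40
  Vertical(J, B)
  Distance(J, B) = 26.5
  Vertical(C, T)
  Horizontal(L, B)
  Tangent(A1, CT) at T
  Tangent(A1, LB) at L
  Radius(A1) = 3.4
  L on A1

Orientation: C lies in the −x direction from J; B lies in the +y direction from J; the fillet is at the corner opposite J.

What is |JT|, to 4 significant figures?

46.19

J is at the origin; JC is horizontal with |JC| = 40.0 and C on the −x side, so C = (-40.00, 0.000). J and B share the same x with |JB| = 26.5 and B on the +y side, so B = (0.000, 26.50). The virtual corner opposite J is at (-40.00, 26.50). Tangency of A1 to CT means the radius WT is perpendicular to CT and tangency of A1 to LB means the radius WL is perpendicular to LB, with radius 3.4, so the center W sits 3.4 in from both sides at W = (-36.60, 23.10). That places the tangent points at T = (-40.00, 23.10) on CT and L = (-36.60, 26.50) on LB. Then |JT| = |T − J| = 46.19.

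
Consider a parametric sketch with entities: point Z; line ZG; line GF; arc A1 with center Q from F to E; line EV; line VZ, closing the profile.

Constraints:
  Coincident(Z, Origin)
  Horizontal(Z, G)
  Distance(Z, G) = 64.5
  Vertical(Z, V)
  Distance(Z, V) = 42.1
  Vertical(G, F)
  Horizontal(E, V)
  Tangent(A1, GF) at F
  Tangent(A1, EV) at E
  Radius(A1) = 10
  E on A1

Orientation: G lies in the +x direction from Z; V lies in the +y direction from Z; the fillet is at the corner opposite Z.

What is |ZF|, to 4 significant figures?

72.05

Z is at the origin; Z and G share the same y with |ZG| = 64.5 and G on the +x side, so G = (64.50, 0.000). ZV is vertical with |ZV| = 42.1 and V on the +y side, so V = (0.000, 42.10). The virtual corner opposite Z is at (64.50, 42.10). Tangency of A1 to GF means the radius QF is perpendicular to GF and tangency of A1 to EV means the radius QE is perpendicular to EV, with radius 10.0, so the center Q sits 10.0 in from both sides at Q = (54.50, 32.10). That places the tangent points at F = (64.50, 32.10) on GF and E = (54.50, 42.10) on EV. Then |ZF| = |F − Z| = 72.05.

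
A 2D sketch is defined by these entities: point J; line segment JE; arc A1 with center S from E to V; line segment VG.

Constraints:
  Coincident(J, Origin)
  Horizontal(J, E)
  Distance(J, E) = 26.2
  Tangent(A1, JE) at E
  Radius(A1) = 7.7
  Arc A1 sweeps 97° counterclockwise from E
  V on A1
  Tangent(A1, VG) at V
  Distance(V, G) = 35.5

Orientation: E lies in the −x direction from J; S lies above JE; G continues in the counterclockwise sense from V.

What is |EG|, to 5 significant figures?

43.999

On A1, E sits at bearing -90° from S; a 97° counterclockwise sweep puts V at bearing 7°, so V = S + 7.7·(cos 7°, sin 7°) = (-18.557, 8.6384). The tangent condition forces SV to be normal to VG, so VG runs along (−sin 7°, cos 7°); with |VG| = 35.5, G = (-22.884, 43.874). Then |EG| = |G − E| = 43.999.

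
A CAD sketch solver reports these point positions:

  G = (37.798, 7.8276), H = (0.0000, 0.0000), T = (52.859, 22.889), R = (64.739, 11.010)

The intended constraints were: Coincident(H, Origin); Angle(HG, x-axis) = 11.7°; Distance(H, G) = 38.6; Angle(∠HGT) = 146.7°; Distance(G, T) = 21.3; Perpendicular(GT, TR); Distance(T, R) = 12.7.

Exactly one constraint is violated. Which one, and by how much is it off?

Distance(T, R) = 12.7 — off by 4.10.

H = (0.00, 0.00) ✓; HG at 11.70° ✓; |HG| = 38.60 ✓; ∠HGT = 146.7° ✓; |GT| = 21.30 ✓; ∠(GT, TR) = 90.00° ✓; |TR| = 16.80 ✗.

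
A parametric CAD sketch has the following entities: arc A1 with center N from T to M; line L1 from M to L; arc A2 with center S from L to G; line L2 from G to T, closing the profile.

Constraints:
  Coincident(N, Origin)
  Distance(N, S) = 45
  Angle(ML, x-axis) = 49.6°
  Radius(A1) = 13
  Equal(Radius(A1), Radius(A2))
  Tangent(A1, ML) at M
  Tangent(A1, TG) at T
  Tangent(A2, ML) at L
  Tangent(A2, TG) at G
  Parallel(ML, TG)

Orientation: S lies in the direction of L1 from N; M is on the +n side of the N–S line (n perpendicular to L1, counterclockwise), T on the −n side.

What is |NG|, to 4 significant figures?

46.84

Tangency of A1 to both parallel lines with radius 13.0 puts M and T at N ± 13.0·n: M = (-9.900, 8.426), T = (9.900, -8.426). Equal radii place L and G the same way about S: L = S + 13.0·n = (19.27, 42.69), G = S − 13.0·n = (39.07, 25.84). Then |NG| = |G − N| = 46.84.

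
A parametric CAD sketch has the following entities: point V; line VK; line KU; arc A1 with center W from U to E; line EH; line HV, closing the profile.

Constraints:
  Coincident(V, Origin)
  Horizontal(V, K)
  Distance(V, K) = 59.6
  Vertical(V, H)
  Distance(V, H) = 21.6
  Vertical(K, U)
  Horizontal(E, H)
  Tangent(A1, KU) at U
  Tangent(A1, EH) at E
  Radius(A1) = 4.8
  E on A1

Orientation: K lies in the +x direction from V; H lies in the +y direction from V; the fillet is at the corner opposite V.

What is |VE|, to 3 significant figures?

58.9

V is at the origin; V and K share the same y with |VK| = 59.6 and K on the +x side, so K = (59.6, 0.00). V and H share the same x with |VH| = 21.6 and H on the +y side, so H = (0.00, 21.6). The virtual corner opposite V is at (59.6, 21.6). Tangency of A1 to KU means the radius WU is perpendicular to KU and since A1 is tangent to EH there, WE ⟂ EH, with radius 4.8, so the center W sits 4.8 in from both sides at W = (54.8, 16.8). That places the tangent points at U = (59.6, 16.8) on KU and E = (54.8, 21.6) on EH. Then |VE| = |E − V| = 58.9.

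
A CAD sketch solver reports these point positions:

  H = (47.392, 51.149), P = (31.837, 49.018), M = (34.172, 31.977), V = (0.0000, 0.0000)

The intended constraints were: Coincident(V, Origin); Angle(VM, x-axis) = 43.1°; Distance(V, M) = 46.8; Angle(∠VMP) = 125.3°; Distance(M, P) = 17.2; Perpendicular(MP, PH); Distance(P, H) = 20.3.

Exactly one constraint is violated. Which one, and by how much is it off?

Distance(P, H) = 20.3 — off by 4.60.

V = (0.00, 0.00) ✓; VM at 43.10° ✓; |VM| = 46.80 ✓; ∠VMP = 125.3° ✓; |MP| = 17.20 ✓; ∠(MP, PH) = 90.00° ✓; |PH| = 15.70 ✗.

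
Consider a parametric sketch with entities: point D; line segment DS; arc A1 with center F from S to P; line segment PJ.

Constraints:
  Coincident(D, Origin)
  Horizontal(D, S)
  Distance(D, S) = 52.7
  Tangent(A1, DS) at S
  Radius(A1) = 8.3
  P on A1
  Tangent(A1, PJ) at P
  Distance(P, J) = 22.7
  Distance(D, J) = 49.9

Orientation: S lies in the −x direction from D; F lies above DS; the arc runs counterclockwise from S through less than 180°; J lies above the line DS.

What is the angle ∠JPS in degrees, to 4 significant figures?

140.1°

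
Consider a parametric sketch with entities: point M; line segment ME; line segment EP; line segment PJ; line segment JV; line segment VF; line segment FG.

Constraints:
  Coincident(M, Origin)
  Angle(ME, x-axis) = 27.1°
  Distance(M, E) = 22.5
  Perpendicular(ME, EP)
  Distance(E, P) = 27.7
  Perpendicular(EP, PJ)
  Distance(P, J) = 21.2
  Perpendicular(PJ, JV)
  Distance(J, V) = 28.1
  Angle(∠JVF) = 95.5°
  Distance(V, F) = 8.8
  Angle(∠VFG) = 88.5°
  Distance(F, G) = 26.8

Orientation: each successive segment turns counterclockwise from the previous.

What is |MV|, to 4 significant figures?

1.360

The perpendicularity gives PJ at right angles to EP, so PJ runs at -152.9°; with |PJ| = 21.2, J = (-11.46, 25.25). The perpendicularity gives JV at right angles to PJ, so JV runs at -62.90°; with |JV| = 28.1, V = (1.339, 0.2361). Then |MV| = |V − M| = 1.360.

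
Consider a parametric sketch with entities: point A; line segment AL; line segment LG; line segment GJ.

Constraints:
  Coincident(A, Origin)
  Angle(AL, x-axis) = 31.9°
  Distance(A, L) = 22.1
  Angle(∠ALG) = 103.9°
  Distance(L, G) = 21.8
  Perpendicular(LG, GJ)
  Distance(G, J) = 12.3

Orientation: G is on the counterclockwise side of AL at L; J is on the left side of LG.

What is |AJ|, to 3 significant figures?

28.6

∠ALG = 103.9°, so LG runs at 31.9° + (180° − 103.9°) = 108° from the x-axis; with |LG| = 21.8, G = L + 21.8·(cos 108°, sin 108°) = (12.0, 32.4). LG ⟂ GJ; with |GJ| = 12.3 on the left of LG, J = G + 12.3·(-0.951, -0.309) = (0.328, 28.6). Then |AJ| = |J − A| = 28.6.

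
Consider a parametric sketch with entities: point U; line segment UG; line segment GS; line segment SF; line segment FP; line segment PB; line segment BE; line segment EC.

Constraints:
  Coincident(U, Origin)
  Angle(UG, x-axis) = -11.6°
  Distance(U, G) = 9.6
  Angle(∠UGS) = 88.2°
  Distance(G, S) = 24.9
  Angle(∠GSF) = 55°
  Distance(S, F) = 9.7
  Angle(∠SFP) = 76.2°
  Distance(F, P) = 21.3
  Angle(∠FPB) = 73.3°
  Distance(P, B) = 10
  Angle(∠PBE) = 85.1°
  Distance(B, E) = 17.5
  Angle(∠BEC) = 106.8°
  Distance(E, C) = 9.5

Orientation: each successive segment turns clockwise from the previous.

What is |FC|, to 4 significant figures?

6.984

U is at the origin; UG runs at -11.6° with length 9.6, so G = (9.404, -1.930). ∠UGS = 88.2° gives GS at -103.4° from the x-axis; with |GS| = 24.9, S = (3.633, -26.15). ∠GSF = 55.0° gives SF at 131.6° from the x-axis; with |SF| = 9.7, F = (-2.807, -18.90). ∠SFP = 76.2° gives FP at 27.80° from the x-axis; with |FP| = 21.3, P = (16.03, -8.965). ∠FPB = 73.3° gives PB at -78.90° from the x-axis; with |PB| = 10.0, B = (17.96, -18.78). ∠PBE = 85.1° gives BE at -173.8° from the x-axis; with |BE| = 17.5, E = (0.5625, -20.67). ∠BEC = 106.8° gives EC at 113.0° from the x-axis; with |EC| = 9.5, C = (-3.149, -11.92). Then |FC| = |C − F| = 6.984.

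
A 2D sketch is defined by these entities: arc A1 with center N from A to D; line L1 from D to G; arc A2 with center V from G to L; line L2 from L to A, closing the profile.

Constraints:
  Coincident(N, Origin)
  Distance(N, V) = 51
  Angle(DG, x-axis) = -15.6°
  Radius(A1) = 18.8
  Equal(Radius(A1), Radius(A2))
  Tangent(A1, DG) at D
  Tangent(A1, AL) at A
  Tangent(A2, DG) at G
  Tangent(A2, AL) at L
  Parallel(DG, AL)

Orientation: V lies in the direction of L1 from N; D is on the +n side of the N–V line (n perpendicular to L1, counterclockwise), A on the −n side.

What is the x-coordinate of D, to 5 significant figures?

5.0557

The slot axis is L1's direction at -15.6°, so u = (cos -15.6°, sin -15.6°) = (0.96316, -0.26892) and n = (−sin -15.6°, cos -15.6°) = (0.26892, 0.96316). N is at the origin and V lies 51.0 along u from N, so V = 51.0·u = (49.121, -13.715). Tangency of A1 to both parallel lines with radius 18.8 puts D and A at N ± 18.8·n: D = (5.0557, 18.107), A = (-5.0557, -18.107). So D.x = 5.0557.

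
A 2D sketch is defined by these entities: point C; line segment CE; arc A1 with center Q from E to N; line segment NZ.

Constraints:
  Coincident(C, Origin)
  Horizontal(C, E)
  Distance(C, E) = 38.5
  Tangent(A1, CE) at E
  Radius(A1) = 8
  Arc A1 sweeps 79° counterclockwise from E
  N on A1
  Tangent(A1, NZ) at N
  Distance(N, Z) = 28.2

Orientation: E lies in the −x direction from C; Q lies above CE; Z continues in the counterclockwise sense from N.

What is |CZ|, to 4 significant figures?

42.48

On A1, E sits at bearing -90° from Q; a 79° counterclockwise sweep puts N at bearing -11°, so N = Q + 8.0·(cos -11°, sin -11°) = (-30.65, 6.474). Tangency of A1 to NZ means the radius QN is perpendicular to NZ, so NZ runs along (−sin -11°, cos -11°); with |NZ| = 28.2, Z = (-25.27, 34.16). Then |CZ| = |Z − C| = 42.48.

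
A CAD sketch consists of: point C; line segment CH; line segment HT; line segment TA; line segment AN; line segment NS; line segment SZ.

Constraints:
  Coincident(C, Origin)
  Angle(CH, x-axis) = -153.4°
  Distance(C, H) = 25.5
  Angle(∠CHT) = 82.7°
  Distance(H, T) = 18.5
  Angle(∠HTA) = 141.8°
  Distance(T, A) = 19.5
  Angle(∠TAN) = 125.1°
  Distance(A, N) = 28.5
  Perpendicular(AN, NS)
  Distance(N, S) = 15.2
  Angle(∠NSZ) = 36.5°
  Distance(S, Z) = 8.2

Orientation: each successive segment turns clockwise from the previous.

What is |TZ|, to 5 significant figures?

35.601

The perpendicularity gives NS at right angles to AN, so NS runs at -73.800°; with |NS| = 15.2, S = (9.0100, 17.846). ∠NSZ = 36.5° gives SZ at 142.70° from the x-axis; with |SZ| = 8.2, Z = (2.4871, 22.815). Then |TZ| = |Z − T| = 35.601.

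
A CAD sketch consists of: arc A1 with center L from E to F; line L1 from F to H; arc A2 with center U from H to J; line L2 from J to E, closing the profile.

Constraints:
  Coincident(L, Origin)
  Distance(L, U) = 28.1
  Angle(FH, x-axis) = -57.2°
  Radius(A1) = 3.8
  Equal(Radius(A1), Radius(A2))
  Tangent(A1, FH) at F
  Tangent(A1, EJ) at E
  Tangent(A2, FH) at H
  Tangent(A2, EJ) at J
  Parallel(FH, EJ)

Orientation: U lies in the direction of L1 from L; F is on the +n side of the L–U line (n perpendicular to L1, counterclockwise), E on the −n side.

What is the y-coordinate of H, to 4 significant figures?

-21.56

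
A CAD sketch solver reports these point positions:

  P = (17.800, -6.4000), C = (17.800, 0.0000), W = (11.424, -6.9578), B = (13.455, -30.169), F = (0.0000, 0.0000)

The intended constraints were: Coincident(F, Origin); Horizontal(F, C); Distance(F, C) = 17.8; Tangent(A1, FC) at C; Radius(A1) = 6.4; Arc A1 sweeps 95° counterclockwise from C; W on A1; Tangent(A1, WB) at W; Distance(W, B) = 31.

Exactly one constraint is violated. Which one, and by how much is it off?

Distance(W, B) = 31 — off by 7.70.

F = (0.00, 0.00) ✓; F.y = 0.00, C.y = 0.00 ✓; |FC| = 17.80 ✓; ∠(PC, CF) = 90.00° ✓; |PC| = 6.400 ✓; bearing(P→W) − bearing(P→C) = 95.00° ✓; |PW| = 6.400 ✓; ∠(PW, WB) = 90.00° ✓; |WB| = 23.30 ✗.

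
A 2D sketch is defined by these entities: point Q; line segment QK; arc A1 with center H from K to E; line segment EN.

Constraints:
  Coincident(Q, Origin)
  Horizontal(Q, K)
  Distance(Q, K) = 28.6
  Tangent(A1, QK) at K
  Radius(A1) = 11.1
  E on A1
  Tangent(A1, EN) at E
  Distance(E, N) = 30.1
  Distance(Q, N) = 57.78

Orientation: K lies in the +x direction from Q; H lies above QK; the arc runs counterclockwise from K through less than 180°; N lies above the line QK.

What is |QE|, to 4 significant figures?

41.08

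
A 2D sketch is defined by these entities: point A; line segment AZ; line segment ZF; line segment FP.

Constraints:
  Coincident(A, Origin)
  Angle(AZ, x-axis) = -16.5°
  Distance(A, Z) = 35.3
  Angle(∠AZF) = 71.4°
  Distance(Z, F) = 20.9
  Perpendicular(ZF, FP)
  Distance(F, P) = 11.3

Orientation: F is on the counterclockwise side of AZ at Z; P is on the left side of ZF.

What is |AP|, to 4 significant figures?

24.16

∠AZF = 71.4°, so ZF runs at -16.5° + (180° − 71.4°) = 92.10° from the x-axis; with |ZF| = 20.9, F = Z + 20.9·(cos 92.10°, sin 92.10°) = (33.08, 10.86). The perpendicularity gives FP at right angles to ZF; with |FP| = 11.3 on the left of ZF, P = F + 11.3·(-0.9993, -0.03664) = (21.79, 10.45). Then |AP| = |P − A| = 24.16.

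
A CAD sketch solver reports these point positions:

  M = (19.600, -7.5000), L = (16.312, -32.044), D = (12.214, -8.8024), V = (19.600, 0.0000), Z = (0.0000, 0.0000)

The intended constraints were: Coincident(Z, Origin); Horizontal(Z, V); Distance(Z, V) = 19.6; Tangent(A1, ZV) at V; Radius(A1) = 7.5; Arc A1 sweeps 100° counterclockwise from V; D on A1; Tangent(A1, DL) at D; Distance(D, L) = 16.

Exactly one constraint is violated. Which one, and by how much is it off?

Distance(D, L) = 16 — off by 7.60.

Z = (0.00, 0.00) ✓; Z.y = 0.00, V.y = 0.00 ✓; |ZV| = 19.60 ✓; ∠(MV, VZ) = 90.00° ✓; |MV| = 7.500 ✓; bearing(M→D) − bearing(M→V) = 100.0° ✓; |MD| = 7.500 ✓; ∠(MD, DL) = 90.00° ✓; |DL| = 23.60 ✗.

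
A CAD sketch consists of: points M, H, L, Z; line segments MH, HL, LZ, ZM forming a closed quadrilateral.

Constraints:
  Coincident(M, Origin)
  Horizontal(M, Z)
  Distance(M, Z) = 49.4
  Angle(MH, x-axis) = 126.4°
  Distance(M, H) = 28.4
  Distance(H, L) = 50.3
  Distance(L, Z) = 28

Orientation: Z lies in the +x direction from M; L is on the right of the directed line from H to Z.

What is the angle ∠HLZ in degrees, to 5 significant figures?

124.56°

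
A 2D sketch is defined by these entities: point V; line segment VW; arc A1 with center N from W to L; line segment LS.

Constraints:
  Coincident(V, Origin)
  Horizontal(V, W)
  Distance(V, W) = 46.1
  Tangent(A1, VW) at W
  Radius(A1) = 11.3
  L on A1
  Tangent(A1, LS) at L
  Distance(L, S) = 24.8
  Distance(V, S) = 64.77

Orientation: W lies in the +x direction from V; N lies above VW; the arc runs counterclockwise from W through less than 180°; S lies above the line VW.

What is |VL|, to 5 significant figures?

58.751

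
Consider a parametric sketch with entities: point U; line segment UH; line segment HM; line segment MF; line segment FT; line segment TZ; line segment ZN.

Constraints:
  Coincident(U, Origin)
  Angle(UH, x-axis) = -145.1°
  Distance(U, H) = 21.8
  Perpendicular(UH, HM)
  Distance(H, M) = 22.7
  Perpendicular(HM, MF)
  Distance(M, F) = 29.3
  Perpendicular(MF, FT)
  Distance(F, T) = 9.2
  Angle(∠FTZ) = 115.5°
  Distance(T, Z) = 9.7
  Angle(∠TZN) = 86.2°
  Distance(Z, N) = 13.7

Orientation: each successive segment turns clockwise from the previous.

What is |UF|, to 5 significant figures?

23.907

U is at the origin; UH runs at -145.1° with length 21.8, so H = (-17.879, -12.473). UH is perpendicular to HM, so HM runs at 124.90°; with |HM| = 22.7, M = (-30.867, 6.1447). The perpendicularity gives MF at right angles to HM, so MF runs at 34.900°; with |MF| = 29.3, F = (-6.8366, 22.909). Then |UF| = |F − U| = 23.907.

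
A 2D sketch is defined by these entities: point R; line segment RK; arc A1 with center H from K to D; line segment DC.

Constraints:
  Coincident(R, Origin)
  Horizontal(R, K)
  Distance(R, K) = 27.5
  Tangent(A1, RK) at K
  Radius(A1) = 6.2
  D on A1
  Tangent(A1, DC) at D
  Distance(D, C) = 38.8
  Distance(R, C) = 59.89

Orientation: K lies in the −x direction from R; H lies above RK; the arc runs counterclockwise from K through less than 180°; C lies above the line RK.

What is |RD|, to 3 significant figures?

24.1

Checks: R = (0.00, 0.00) ✓; |RK| = 27.50 ✓; |HD| = 6.200 ✓; ∠(HD, DC) = 90.00° ✓; |DC| = 38.80 ✓; |RC| = 59.89 ✓.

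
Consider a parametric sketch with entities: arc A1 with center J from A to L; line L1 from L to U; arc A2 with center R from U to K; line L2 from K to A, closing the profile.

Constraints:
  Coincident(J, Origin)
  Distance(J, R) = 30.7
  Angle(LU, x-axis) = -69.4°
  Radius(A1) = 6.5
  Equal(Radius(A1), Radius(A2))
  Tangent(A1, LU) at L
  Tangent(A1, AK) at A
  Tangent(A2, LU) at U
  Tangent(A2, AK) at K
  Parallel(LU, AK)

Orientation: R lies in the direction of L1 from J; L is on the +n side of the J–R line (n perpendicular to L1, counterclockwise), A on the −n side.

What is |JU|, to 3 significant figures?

31.4

Tangency of A1 to both parallel lines with radius 6.5 puts L and A at J ± 6.5·n: L = (6.08, 2.29), A = (-6.08, -2.29). Equal radii place U and K the same way about R: U = R + 6.5·n = (16.9, -26.5), K = R − 6.5·n = (4.72, -31.0). Then |JU| = |U − J| = 31.4.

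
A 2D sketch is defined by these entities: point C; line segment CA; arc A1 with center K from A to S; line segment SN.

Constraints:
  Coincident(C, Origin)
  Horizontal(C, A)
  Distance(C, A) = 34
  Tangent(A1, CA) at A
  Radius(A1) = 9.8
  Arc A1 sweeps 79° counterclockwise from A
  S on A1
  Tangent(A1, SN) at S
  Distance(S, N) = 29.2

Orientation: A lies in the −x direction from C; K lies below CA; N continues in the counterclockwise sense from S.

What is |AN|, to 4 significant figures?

39.62

C is at the origin; C and A share the same y with |CA| = 34.0 and A on the −x side, so A = (-34.00, 0.000). A1 meets CA tangentially, so KA is at right angles to CA, so K = A + (0, -9.8) = (-34.00, -9.800). On A1, A sits at bearing 90° from K; a 79° counterclockwise sweep puts S at bearing 169°, so S = K + 9.8·(cos 169°, sin 169°) = (-43.62, -7.930). A1 meets SN tangentially, so KS is at right angles to SN, so SN runs along (−sin 169°, cos 169°); with |SN| = 29.2, N = (-49.19, -36.59). Then |AN| = |N − A| = 39.62.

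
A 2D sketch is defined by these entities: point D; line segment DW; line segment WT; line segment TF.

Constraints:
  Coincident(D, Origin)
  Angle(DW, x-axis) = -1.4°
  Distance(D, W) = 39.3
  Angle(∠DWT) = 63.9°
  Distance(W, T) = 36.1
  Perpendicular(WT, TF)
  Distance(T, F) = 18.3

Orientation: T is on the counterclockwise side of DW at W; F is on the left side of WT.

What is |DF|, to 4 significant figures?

25.35

D is at the origin; DW runs at -1.4° with length 39.3, so W = 39.3·(cos -1.4°, sin -1.4°) = (39.29, -0.9602). ∠DWT = 63.9°, so WT runs at -1.4° + (180° − 63.9°) = 114.7° from the x-axis; with |WT| = 36.1, T = W + 36.1·(cos 114.7°, sin 114.7°) = (24.20, 31.84). WT ⟂ TF; with |TF| = 18.3 on the left of WT, F = T + 18.3·(-0.9085, -0.4179) = (7.578, 24.19). Then |DF| = |F − D| = 25.35.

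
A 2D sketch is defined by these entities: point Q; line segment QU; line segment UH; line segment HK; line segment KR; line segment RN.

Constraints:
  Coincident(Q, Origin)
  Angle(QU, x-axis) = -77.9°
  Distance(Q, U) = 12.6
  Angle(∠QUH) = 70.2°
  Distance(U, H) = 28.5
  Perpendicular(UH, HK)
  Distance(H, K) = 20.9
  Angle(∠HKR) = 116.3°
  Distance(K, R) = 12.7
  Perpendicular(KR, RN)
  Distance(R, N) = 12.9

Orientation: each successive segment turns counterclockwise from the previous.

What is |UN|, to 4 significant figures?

18.81

∠HKR = 116.3° gives KR at -174.4° from the x-axis; with |KR| = 12.7, R = (3.153, 19.24). KR ⟂ RN, so RN runs at -84.40°; with |RN| = 12.9, N = (4.412, 6.406). Then |UN| = |N − U| = 18.81.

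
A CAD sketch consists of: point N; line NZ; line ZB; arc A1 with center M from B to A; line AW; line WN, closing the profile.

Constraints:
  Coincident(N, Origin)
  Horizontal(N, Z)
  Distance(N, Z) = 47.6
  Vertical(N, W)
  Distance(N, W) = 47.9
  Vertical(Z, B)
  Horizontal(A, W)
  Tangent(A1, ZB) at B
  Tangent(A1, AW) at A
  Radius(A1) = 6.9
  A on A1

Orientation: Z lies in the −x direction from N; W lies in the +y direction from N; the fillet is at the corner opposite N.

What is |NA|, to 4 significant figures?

62.86

The virtual corner opposite N is at (-47.60, 47.90). A1 meets ZB tangentially, so MB is at right angles to ZB and tangency of A1 to AW means the radius MA is perpendicular to AW, with radius 6.9, so the center M sits 6.9 in from both sides at M = (-40.70, 41.00). That places the tangent points at B = (-47.60, 41.00) on ZB and A = (-40.70, 47.90) on AW. Then |NA| = |A − N| = 62.86.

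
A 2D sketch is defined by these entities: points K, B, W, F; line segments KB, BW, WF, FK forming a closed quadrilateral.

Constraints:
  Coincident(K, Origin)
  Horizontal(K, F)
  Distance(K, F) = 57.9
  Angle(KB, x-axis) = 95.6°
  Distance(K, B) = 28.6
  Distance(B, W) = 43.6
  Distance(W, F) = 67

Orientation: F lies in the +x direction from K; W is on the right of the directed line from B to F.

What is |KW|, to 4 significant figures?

16.64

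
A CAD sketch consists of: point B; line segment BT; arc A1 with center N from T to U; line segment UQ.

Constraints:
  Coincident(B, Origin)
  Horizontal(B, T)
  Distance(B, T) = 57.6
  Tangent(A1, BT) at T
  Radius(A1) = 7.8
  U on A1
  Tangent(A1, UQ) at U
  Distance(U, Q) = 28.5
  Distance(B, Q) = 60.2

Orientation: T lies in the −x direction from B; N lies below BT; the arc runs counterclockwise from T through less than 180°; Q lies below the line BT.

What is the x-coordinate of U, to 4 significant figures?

-64.10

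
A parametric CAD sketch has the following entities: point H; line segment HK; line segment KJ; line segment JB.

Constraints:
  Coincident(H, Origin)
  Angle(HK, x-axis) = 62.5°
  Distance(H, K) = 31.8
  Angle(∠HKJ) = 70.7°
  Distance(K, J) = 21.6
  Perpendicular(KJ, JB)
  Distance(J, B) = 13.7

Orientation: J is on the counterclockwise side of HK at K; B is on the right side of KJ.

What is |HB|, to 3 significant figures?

45.1

H is at the origin; HK runs at 62.5° with length 31.8, so K = 31.8·(cos 62.5°, sin 62.5°) = (14.7, 28.2). ∠HKJ = 70.7°, so KJ runs at 62.5° + (180° − 70.7°) = 172° from the x-axis; with |KJ| = 21.6, J = K + 21.6·(cos 172°, sin 172°) = (-6.70, 31.3). KJ ⟂ JB; with |JB| = 13.7 on the right of KJ, B = J + 13.7·(0.143, 0.990) = (-4.74, 44.8). Then |HB| = |B − H| = 45.1.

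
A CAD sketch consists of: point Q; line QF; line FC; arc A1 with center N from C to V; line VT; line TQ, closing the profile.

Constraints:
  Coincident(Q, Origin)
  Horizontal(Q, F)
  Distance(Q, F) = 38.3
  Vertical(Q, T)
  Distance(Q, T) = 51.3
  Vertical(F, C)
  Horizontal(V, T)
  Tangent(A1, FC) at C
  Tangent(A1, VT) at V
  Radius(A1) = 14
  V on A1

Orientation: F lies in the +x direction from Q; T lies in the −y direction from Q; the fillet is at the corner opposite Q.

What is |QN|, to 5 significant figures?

44.517

Q is at the origin; Q and F share the same y with |QF| = 38.3 and F on the +x side, so F = (38.300, 0.0000). QT is vertical with |QT| = 51.3 and T on the −y side, so T = (0.0000, -51.300). The virtual corner opposite Q is at (38.300, -51.300). Tangency of A1 to FC means the radius NC is perpendicular to FC and the tangent condition forces NV to be normal to VT, with radius 14.0, so the center N sits 14.0 in from both sides at N = (24.300, -37.300). Then |QN| = |N − Q| = 44.517.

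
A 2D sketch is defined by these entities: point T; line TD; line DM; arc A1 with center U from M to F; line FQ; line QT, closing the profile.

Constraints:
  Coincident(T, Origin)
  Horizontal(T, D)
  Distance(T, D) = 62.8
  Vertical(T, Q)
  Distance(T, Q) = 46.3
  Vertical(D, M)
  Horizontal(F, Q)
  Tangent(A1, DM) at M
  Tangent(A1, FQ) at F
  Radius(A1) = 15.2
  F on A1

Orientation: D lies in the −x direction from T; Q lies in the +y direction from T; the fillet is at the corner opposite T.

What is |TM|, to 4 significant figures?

70.08

T is at the origin; TD is horizontal with |TD| = 62.8 and D on the −x side, so D = (-62.80, 0.000). T and Q share the same x with |TQ| = 46.3 and Q on the +y side, so Q = (0.000, 46.30). The virtual corner opposite T is at (-62.80, 46.30). A1 meets DM tangentially, so UM is at right angles to DM and since A1 is tangent to FQ there, UF ⟂ FQ, with radius 15.2, so the center U sits 15.2 in from both sides at U = (-47.60, 31.10). That places the tangent points at M = (-62.80, 31.10) on DM and F = (-47.60, 46.30) on FQ. Then |TM| = |M − T| = 70.08.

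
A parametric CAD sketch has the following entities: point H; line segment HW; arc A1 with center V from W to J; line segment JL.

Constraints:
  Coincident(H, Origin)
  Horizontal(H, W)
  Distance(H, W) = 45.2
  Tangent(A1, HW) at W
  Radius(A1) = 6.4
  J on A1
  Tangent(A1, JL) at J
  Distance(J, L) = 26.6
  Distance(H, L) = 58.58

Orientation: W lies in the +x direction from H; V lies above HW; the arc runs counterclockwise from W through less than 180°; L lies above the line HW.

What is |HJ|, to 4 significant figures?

52.05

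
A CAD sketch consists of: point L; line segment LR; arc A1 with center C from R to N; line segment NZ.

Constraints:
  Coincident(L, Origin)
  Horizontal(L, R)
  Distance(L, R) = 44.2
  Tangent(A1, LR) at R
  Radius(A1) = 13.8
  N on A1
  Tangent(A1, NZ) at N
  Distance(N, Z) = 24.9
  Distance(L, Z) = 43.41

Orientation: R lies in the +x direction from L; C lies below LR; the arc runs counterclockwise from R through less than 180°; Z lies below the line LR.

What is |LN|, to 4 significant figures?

32.58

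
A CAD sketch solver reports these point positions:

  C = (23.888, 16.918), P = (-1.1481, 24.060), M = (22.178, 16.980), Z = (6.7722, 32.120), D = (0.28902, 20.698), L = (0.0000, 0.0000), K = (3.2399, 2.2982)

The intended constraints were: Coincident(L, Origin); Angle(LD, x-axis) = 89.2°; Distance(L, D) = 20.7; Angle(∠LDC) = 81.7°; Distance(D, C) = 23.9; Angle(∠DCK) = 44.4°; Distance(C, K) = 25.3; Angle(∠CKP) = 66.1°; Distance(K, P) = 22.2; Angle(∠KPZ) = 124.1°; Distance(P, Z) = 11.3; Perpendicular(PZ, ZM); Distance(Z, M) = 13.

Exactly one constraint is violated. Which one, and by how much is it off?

Distance(Z, M) = 13 — off by 8.60.

L = (0.00, 0.00) ✓; LD at 89.20° ✓; |LD| = 20.70 ✓; ∠LDC = 81.70° ✓; |DC| = 23.90 ✓; ∠DCK = 44.40° ✓; |CK| = 25.30 ✓; ∠CKP = 66.10° ✓; |KP| = 22.20 ✓; ∠KPZ = 124.1° ✓; |PZ| = 11.30 ✓; ∠(PZ, ZM) = 90.00° ✓; |ZM| = 21.60 ✗.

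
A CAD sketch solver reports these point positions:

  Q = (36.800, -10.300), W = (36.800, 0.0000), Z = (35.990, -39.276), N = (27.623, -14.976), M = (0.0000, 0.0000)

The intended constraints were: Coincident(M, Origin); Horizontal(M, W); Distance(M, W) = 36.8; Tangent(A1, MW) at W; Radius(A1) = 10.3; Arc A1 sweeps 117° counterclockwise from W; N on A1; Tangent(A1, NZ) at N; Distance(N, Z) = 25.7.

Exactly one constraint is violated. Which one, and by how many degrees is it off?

Tangent(A1, NZ) at N — off by 8.00°.

M = (0.00, 0.00) ✓; M.y = 0.00, W.y = 0.00 ✓; |MW| = 36.80 ✓; ∠(QW, WM) = 90.00° ✓; |QW| = 10.30 ✓; bearing(Q→N) − bearing(Q→W) = 117.0° ✓; |QN| = 10.30 ✓; ∠(QN, NZ) = 98.00° ✗; |NZ| = 25.70 ✓.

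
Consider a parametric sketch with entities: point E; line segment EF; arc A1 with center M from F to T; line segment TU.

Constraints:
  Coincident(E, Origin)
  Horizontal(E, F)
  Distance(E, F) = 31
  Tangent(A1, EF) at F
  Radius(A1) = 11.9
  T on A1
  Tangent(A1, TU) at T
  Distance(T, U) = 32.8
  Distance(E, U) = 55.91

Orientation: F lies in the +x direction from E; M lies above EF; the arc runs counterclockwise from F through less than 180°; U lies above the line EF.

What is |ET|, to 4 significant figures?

45.11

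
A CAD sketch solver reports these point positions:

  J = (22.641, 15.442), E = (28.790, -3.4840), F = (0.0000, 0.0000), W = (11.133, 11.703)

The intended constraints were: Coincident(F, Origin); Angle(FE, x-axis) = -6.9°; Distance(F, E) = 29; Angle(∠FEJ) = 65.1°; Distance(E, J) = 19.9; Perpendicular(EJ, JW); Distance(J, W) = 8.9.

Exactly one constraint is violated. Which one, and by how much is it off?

Distance(J, W) = 8.9 — off by 3.20.

F = (0.00, 0.00) ✓; FE at -6.900° ✓; |FE| = 29.00 ✓; ∠FEJ = 65.10° ✓; |EJ| = 19.90 ✓; ∠(EJ, JW) = 90.00° ✓; |JW| = 12.10 ✗.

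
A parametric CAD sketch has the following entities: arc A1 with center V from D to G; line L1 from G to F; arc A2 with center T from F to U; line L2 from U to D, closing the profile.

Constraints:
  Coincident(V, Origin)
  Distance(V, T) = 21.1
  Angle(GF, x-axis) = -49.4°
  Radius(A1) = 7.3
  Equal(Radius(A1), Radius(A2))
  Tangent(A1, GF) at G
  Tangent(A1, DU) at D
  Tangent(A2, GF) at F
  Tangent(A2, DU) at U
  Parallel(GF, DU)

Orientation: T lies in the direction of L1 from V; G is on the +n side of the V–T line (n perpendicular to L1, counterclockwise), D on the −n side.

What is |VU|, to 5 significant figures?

22.327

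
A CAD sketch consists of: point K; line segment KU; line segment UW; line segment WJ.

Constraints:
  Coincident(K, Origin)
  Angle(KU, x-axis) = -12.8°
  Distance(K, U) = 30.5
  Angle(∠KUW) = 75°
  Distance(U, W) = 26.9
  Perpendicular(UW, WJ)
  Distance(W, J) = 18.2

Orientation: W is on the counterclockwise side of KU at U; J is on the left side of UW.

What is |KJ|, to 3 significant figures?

22.1

∠KUW = 75.0°, so UW runs at -12.8° + (180° − 75.0°) = 92.2° from the x-axis; with |UW| = 26.9, W = U + 26.9·(cos 92.2°, sin 92.2°) = (28.7, 20.1). UW is perpendicular to WJ; with |WJ| = 18.2 on the left of UW, J = W + 18.2·(-0.999, -0.0384) = (10.5, 19.4). Then |KJ| = |J − K| = 22.1.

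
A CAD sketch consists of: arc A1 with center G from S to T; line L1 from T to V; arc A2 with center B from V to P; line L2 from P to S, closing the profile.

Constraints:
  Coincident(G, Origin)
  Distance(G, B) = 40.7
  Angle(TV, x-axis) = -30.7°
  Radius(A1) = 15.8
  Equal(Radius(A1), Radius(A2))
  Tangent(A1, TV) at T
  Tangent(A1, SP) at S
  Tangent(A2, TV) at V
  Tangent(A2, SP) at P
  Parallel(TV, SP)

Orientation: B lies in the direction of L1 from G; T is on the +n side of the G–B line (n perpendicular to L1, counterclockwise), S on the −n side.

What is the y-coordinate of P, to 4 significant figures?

-34.36

Tangency of A1 to both parallel lines with radius 15.8 puts T and S at G ± 15.8·n: T = (8.067, 13.59), S = (-8.067, -13.59). Equal radii place V and P the same way about B: V = B + 15.8·n = (43.06, -7.193), P = B − 15.8·n = (26.93, -34.36). So P.y = -34.36.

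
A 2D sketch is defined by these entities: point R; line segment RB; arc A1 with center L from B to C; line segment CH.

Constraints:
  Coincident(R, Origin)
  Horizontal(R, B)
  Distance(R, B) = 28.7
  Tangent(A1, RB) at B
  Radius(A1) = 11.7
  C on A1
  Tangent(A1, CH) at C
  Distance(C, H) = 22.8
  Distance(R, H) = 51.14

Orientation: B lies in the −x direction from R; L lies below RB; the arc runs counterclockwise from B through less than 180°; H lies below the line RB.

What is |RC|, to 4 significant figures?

42.51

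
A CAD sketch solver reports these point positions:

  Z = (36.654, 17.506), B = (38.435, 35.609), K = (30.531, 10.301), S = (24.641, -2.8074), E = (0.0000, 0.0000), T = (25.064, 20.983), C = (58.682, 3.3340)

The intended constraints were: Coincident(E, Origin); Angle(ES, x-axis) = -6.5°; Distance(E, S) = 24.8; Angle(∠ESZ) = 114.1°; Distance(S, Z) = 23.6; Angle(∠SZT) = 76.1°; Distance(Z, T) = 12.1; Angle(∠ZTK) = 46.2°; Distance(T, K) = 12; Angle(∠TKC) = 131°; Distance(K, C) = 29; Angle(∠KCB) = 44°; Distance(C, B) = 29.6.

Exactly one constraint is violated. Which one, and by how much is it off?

Distance(C, B) = 29.6 — off by 8.50.

E = (0.00, 0.00) ✓; ES at -6.500° ✓; |ES| = 24.80 ✓; ∠ESZ = 114.1° ✓; |SZ| = 23.60 ✓; ∠SZT = 76.10° ✓; |ZT| = 12.10 ✓; ∠ZTK = 46.20° ✓; |TK| = 12.00 ✓; ∠TKC = 131.0° ✓; |KC| = 29.00 ✓; ∠KCB = 44.00° ✓; |CB| = 38.10 ✗.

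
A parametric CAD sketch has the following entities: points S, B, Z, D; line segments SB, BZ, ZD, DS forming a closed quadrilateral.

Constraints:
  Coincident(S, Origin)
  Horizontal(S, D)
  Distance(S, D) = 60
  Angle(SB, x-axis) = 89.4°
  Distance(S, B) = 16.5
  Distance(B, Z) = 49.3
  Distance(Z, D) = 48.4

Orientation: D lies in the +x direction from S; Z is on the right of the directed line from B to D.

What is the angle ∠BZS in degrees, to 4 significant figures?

11.57°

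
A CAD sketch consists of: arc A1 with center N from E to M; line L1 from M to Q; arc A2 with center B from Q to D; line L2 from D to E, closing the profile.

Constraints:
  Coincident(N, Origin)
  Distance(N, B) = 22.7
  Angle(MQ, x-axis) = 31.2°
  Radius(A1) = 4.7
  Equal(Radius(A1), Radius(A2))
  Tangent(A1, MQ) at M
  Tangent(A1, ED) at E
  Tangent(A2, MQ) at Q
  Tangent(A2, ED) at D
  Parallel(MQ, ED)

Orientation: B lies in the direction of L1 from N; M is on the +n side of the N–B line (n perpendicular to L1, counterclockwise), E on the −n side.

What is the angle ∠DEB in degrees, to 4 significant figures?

11.70°

The slot axis is L1's direction at 31.2°, so u = (cos 31.2°, sin 31.2°) = (0.8554, 0.5180) and n = (−sin 31.2°, cos 31.2°) = (-0.5180, 0.8554). N is at the origin and B lies 22.7 along u from N, so B = 22.7·u = (19.42, 11.76). Tangency of A1 to both parallel lines with radius 4.7 puts M and E at N ± 4.7·n: M = (-2.435, 4.020), E = (2.435, -4.020). Equal radii place Q and D the same way about B: Q = B + 4.7·n = (16.98, 15.78), D = B − 4.7·n = (21.85, 7.739). Then cos ∠DEB = ED·EB / (|ED||EB|), giving 11.70°.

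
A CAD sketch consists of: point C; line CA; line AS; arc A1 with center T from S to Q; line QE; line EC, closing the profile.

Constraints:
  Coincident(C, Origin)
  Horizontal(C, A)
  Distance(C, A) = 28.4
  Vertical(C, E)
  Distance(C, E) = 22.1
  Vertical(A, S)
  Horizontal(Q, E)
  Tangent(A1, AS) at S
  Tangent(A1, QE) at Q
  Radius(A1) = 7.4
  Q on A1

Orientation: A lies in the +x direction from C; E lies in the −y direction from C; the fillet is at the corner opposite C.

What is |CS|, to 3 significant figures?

32.0

C is at the origin; C and A share the same y with |CA| = 28.4 and A on the +x side, so A = (28.4, 0.00). C and E share the same x with |CE| = 22.1 and E on the −y side, so E = (0.00, -22.1). The virtual corner opposite C is at (28.4, -22.1). Tangency of A1 to AS means the radius TS is perpendicular to AS and since A1 is tangent to QE there, TQ ⟂ QE, with radius 7.4, so the center T sits 7.4 in from both sides at T = (21.0, -14.7). That places the tangent points at S = (28.4, -14.7) on AS and Q = (21.0, -22.1) on QE. Then |CS| = |S − C| = 32.0.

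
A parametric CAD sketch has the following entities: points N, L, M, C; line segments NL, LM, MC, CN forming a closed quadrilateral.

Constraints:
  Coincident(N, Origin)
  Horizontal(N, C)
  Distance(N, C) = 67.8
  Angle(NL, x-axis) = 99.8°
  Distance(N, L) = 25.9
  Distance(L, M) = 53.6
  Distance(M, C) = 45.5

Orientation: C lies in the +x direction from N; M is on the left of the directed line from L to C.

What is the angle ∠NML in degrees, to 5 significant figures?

24.492°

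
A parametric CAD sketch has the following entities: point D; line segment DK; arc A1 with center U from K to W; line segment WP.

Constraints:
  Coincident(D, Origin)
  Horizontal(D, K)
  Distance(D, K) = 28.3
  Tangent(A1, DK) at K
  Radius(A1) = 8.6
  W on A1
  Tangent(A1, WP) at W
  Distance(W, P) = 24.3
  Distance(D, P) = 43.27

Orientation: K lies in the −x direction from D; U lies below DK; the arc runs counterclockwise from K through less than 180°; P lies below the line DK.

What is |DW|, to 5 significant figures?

38.130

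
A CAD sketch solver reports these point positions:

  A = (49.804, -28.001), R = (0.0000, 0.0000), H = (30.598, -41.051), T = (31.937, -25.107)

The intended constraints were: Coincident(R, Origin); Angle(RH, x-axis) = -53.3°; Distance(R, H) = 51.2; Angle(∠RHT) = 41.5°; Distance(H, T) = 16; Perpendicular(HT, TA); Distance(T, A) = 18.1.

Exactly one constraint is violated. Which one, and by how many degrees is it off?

Perpendicular(HT, TA) — off by 4.40°.

R = (0.00, 0.00) ✓; RH at -53.30° ✓; |RH| = 51.20 ✓; ∠RHT = 41.50° ✓; |HT| = 16.00 ✓; ∠(HT, TA) = 94.40° ✗; |TA| = 18.10 ✓.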